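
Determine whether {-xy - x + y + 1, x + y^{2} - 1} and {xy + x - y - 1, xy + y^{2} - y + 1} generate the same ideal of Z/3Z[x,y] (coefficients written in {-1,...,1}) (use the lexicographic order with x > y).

Equality of ideals is decidable: compute both reduced Gröbner bases (unique for the ordering) and check whether they agree.
Buchberger on the first generating set:
f_1 = -xy - x + y + 1, LT = xy.
f_2 = x + y^{2} - 1, LT = x.

S(f_1,f_2): lcm = xy. S = x - y^{3} - 1.
  leading term x: subtract (1)·f_2 from x - y^{3} - 1 → -y^{3} - y^{2}
  leading term y^{3}: no divisor's leading term divides it; move -y^{3} to the remainder.
  leading term y^{2}: no divisor's leading term divides it; move -y^{2} to the remainder.
  remainder -y^{3} - y^{2} ≠ 0; add g_3 = -y^{3} - y^{2} to the basis.

S(f_1,g_3): lcm = xy^{3}. S = -y^{3} - y^{2}.
  leading term y^{3}: subtract (1)·g_3 from -y^{3} - y^{2} → 0
  remainder 0.

S(f_2,g_3): leading monomials are coprime, so the S-polynomial reduces to 0 (Buchberger's first criterion).
Every S-polynomial of the final basis reduces to 0, so we have a Gröbner basis.
Inter-reduce: drop elements whose leading term is divisible by another's, tail-reduce, and make monic.
Reduced Gröbner basis: {x + y^{2} - 1, y^{3} + y^{2}}.

Buchberger on the second generating set:
h_1 = xy + x - y - 1, LT = xy.
h_2 = xy + y^{2} - y + 1, LT = xy.

S(h_1,h_2): lcm = xy. S = x - y^{2} + 1.
  leading term x: no divisor's leading term divides it; move x to the remainder.
  leading term y^{2}: no divisor's leading term divides it; move -y^{2} to the remainder.
  leading term 1: no divisor's leading term divides it; move 1 to the remainder.
  remainder x - y^{2} + 1 ≠ 0; add k_3 = x - y^{2} + 1 to the basis.

S(h_1,k_3): lcm = xy. S = x + y^{3} + y - 1.
  leading term x: subtract (1)·k_3 from x + y^{3} + y - 1 → y^{3} + y^{2} + y + 1
  leading term y^{3}: no divisor's leading term divides it; move y^{3} to the remainder.
  leading term y^{2}: no divisor's leading term divides it; move y^{2} to the remainder.
  leading term y: no divisor's leading term divides it; move y to the remainder.
  leading term 1: no divisor's leading term divides it; move 1 to the remainder.
  remainder y^{3} + y^{2} + y + 1 ≠ 0; add k_4 = y^{3} + y^{2} + y + 1 to the basis.

S(h_2,k_3): lcm = xy. S = y^{3} + y^{2} + y + 1.
  leading term y^{3}: subtract (1)·k_4 from y^{3} + y^{2} + y + 1 → 0
  remainder 0.

S(h_1,k_4): lcm = xy^{3}. S = -xy - x - y^{3} - y^{2}.
  leading term xy: subtract (-1)·h_1 from -xy - x - y^{3} - y^{2} → -y^{3} - y^{2} - y - 1
  leading term y^{3}: subtract (-1)·k_4 from -y^{3} - y^{2} - y - 1 → 0
  remainder 0.

S(h_2,k_4): lcm = xy^{3}. S = -xy^{2} - xy - x + y^{4} - y^{3} + y^{2}.
  leading term xy^{2}: subtract (-y)·h_1 from -xy^{2} - xy - x + y^{4} - y^{3} + y^{2} → -x + y^{4} - y^{3} - y
  leading term x: subtract (-1)·k_3 from -x + y^{4} - y^{3} - y → y^{4} - y^{3} - y^{2} - y + 1
  leading term y^{4}: subtract (y)·k_4 from y^{4} - y^{3} - y^{2} - y + 1 → y^{3} + y^{2} + y + 1
  leading term y^{3}: subtract (1)·k_4 from y^{3} + y^{2} + y + 1 → 0
  remainder 0.

S(k_3,k_4): leading monomials are coprime, so the S-polynomial reduces to 0 (Buchberger's first criterion).
Every S-polynomial of the final basis reduces to 0, so we have a Gröbner basis.
Inter-reduce: drop elements whose leading term is divisible by another's, tail-reduce, and make monic.
Reduced Gröbner basis: {x - y^{2} + 1, y^{3} + y^{2} + y + 1}.

The bases are distinct; the ideals are different.
The same test decides containment: I ⊆ J iff every generator of I reduces to 0 modulo a Gröbner basis of J.

No, the ideals differ.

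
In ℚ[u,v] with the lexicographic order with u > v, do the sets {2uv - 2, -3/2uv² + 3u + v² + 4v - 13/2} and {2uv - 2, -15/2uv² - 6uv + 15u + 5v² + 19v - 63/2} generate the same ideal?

No, the ideals differ.

Equality of ideals is decidable: compute both reduced Gröbner bases (unique for the ordering) and check whether they agree.
Buchberger on the first generating set:
f_1 = 2uv - 2, LT = uv.
f_2 = -3/2uv² + 3u + v² + 4v - 13/2, LT = uv².

S(f_1,f_2): lcm = uv². S = 2u + ⅔v² + 5/3v - 13/3.
  reduce S modulo (f_1, f_2):
  remainder 2u + ⅔v² + 5/3v - 13/3 ≠ 0; add g_3 = 2u + ⅔v² + 5/3v - 13/3 to the basis.

S(f_1,g_3): lcm = uv. S = -⅓v³ - ⅚v² + 13/6v - 1.
  reduce S modulo (f_1, f_2, g_3):
  remainder -⅓v³ - ⅚v² + 13/6v - 1 ≠ 0; add g_4 = -⅓v³ - ⅚v² + 13/6v - 1 to the basis.

The other S-polynomials (S(f_2,g_3), S(f_1,g_4), S(f_2,g_4), S(g_3,g_4)) all reduce to 0 modulo the current basis, so we have a Gröbner basis.
Inter-reduce: drop elements whose leading term is divisible by another's, tail-reduce, and make monic.
Reduced Gröbner basis: {u + ⅓v² + ⅚v - 13/6, v³ + 5/2v² - 13/2v + 3}.

Buchberger on the second generating set:
h_1 = 2uv - 2, LT = uv.
h_2 = -15/2uv² - 6uv + 15u + 5v² + 19v - 63/2, LT = uv².

S(h_1,h_2): lcm = uv². S = -⅘uv + 2u + ⅔v² + 23/15v - 21/5.
  reduce S modulo (h_1, h_2):
  remainder 2u + ⅔v² + 23/15v - 5 ≠ 0; add k_3 = 2u + ⅔v² + 23/15v - 5 to the basis.

S(h_1,k_3): lcm = uv. S = -⅓v³ - 23/30v² + 5/2v - 1.
  reduce S modulo (h_1, h_2, k_3):
  remainder -⅓v³ - 23/30v² + 5/2v - 1 ≠ 0; add k_4 = -⅓v³ - 23/30v² + 5/2v - 1 to the basis.

The other S-polynomials (S(h_2,k_3), S(h_1,k_4), S(h_2,k_4), S(k_3,k_4)) all reduce to 0 modulo the current basis, so we have a Gröbner basis.
Inter-reduce: drop elements whose leading term is divisible by another's, tail-reduce, and make monic.
Reduced Gröbner basis: {u + ⅓v² + 23/30v - 5/2, v³ + 23/10v² - 15/2v + 3}.

Since the reduced bases disagree, the two ideals are not the same.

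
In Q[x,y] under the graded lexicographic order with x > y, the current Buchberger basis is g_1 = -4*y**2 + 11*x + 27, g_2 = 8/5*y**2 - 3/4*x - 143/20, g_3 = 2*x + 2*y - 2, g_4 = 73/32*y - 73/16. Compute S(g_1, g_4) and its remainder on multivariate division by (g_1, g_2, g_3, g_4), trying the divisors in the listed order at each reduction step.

lcm(LM(g_1), LM(g_4)) = y**2.
S = (lcm/LT(g_1))·g_1 − (lcm/LT(g_4))·g_4 = -11/4*x + 2*y - 27/4.
Reduce S modulo (g_1, g_2, g_3, g_4) in that order:
  leading term x: subtract (-11/8)·g_3 from -11/4*x + 2*y - 27/4 → 19/4*y - 19/2
  leading term y: subtract (152/73)·g_4 from 19/4*y - 19/2 → 0
The remainder is 0, so this S-polynomial contributes no new basis element.

S(g_1, g_4) = -11/4*x + 2*y - 27/4; remainder on division = 0.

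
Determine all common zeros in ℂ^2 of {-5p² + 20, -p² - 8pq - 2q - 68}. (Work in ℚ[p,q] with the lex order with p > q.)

Compute a lex Gröbner basis by Buchberger's algorithm.
f_1 = -5p² + 20, LT = p².
f_2 = -p² - 8pq - 2q - 68, LT = p².

S(f_1,f_2): lcm = p². S = -8pq - 2q - 72.
  leading term pq: no divisor's leading term divides it; move -8pq to the remainder.
  leading term q: no divisor's leading term divides it; move -2q to the remainder.
  leading term 1: no divisor's leading term divides it; move -72 to the remainder.
  remainder -8pq - 2q - 72 ≠ 0; add h_3 = -8pq - 2q - 72 to the basis.

S(f_1,h_3): lcm = p²q. S = -¼pq - 9p - 4q.
  leading term pq: subtract (1/32)·h_3 from -¼pq - 9p - 4q → -9p - 63/16q + 9/4
  leading term p: no divisor's leading term divides it; move -9p to the remainder.
  leading term q: no divisor's leading term divides it; move -63/16q to the remainder.
  leading term 1: no divisor's leading term divides it; move 9/4 to the remainder.
  remainder -9p - 63/16q + 9/4 ≠ 0; add h_4 = -9p - 63/16q + 9/4 to the basis.

S(f_2,h_3): lcm = p²q. S = 8pq² - ¼pq - 9p + 2q² + 68q.
  leading term pq²: subtract (-q)·h_3 from 8pq² - ¼pq - 9p + 2q² + 68q → -¼pq - 9p - 4q
  leading term pq: subtract (1/32)·h_3 from -¼pq - 9p - 4q → -9p - 63/16q + 9/4
  leading term p: subtract (1)·h_4 from -9p - 63/16q + 9/4 → 0
  remainder 0.

S(f_1,h_4): lcm = p². S = -7/16pq + ¼p - 4.
  leading term pq: subtract (7/128)·h_3 from -7/16pq + ¼p - 4 → ¼p + 7/64q - 1/16
  leading term p: subtract (-1/36)·h_4 from ¼p + 7/64q - 1/16 → 0
  remainder 0.

S(f_2,h_4): lcm = p². S = 121/16pq + ¼p + 2q + 68.
  leading term pq: subtract (-121/128)·h_3 from 121/16pq + ¼p + 2q + 68 → ¼p + 7/64q - 1/16
  leading term p: subtract (-1/36)·h_4 from ¼p + 7/64q - 1/16 → 0
  remainder 0.

S(h_3,h_4): lcm = pq. S = -7/16q² + ½q + 9.
  leading term q²: no divisor's leading term divides it; move -7/16q² to the remainder.
  leading term q: no divisor's leading term divides it; move ½q to the remainder.
  leading term 1: no divisor's leading term divides it; move 9 to the remainder.
  remainder -7/16q² + ½q + 9 ≠ 0; add h_5 = -7/16q² + ½q + 9 to the basis.

S(f_1,h_5): leading monomials are coprime, so the S-polynomial reduces to 0 (Buchberger's first criterion).
S(f_2,h_5): leading monomials are coprime, so the S-polynomial reduces to 0 (Buchberger's first criterion).
S(h_3,h_5): lcm = pq². S = 8/7pq + 144/7p + ¼q² + 9q.
  leading term pq: subtract (-1/7)·h_3 from 8/7pq + 144/7p + ¼q² + 9q → 144/7p + ¼q² + 61/7q - 72/7
  leading term p: subtract (-16/7)·h_4 from 144/7p + ¼q² + 61/7q - 72/7 → ¼q² - 2/7q - 36/7
  leading term q²: subtract (-4/7)·h_5 from ¼q² - 2/7q - 36/7 → 0
  remainder 0.

S(h_4,h_5): leading monomials are coprime, so the S-polynomial reduces to 0 (Buchberger's first criterion).
Every S-polynomial of the final basis reduces to 0, so we have a Gröbner basis.
Inter-reduce: drop elements whose leading term is divisible by another's, tail-reduce, and make monic.
Reduced Gröbner basis: {p + 7/16q - ¼, q² - 8/7q - 144/7}.

A lex Gröbner basis eliminates variables successively. Here q² - 8/7q - 144/7 depends only on q, with roots {-4, 36/7}; lifting each root through the earlier basis elements recovers the full solutions.
  q = -4: the earlier basis element becomes p - 2 = 0, giving p = 2 — point (2, -4).
  q = 36/7: the earlier basis element becomes p + 2 = 0, giving p = -2 — point (-2, 36/7).

{(2, -4), (-2, 36/7)}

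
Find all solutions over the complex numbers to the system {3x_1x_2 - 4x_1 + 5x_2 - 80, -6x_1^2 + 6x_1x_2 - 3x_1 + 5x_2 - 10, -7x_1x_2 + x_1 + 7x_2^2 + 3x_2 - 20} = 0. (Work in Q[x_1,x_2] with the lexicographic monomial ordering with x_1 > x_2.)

{(5, 5)}

Compute a lex Gröbner basis by Buchberger's algorithm.
f_1 = 3x_1x_2 - 4x_1 + 5x_2 - 80, LT = x_1x_2.
f_2 = -6x_1^2 + 6x_1x_2 - 3x_1 + 5x_2 - 10, LT = x_1^2.
f_3 = -7x_1x_2 + x_1 + 7x_2^2 + 3x_2 - 20, LT = x_1x_2.

S(f_1,f_2): lcm = x_1^2x_2. S = -4/3x_1^2 + x_1x_2^2 + 7/6x_1x_2 - 80/3x_1 + 5/6x_2^2 - 5/3x_2.
  leading term x_1^2: subtract (2/9)·f_2 from -4/3x_1^2 + x_1x_2^2 + 7/6x_1x_2 - 80/3x_1 + 5/6x_2^2 - 5/3x_2 → x_1x_2^2 - 1/6x_1x_2 - 26x_1 + 5/6x_2^2 - 25/9x_2 + 20/9
  leading term x_1x_2^2: subtract (1/3x_2)·f_1 from x_1x_2^2 - 1/6x_1x_2 - 26x_1 + 5/6x_2^2 - 25/9x_2 + 20/9 → 7/6x_1x_2 - 26x_1 - 5/6x_2^2 + 215/9x_2 + 20/9
  leading term x_1x_2: subtract (7/18)·f_1 from 7/6x_1x_2 - 26x_1 - 5/6x_2^2 + 215/9x_2 + 20/9 → -220/9x_1 - 5/6x_2^2 + 395/18x_2 + 100/3
  leading term x_1: no divisor's leading term divides it; move -220/9x_1 to the remainder.
  leading term x_2^2: no divisor's leading term divides it; move -5/6x_2^2 to the remainder.
  leading term x_2: no divisor's leading term divides it; move 395/18x_2 to the remainder.
  leading term 1: no divisor's leading term divides it; move 100/3 to the remainder.
  remainder -220/9x_1 - 5/6x_2^2 + 395/18x_2 + 100/3 ≠ 0; add h_4 = -220/9x_1 - 5/6x_2^2 + 395/18x_2 + 100/3 to the basis.

S(f_1,f_3): lcm = x_1x_2. S = -25/21x_1 + x_2^2 + 44/21x_2 - 620/21.
  leading term x_1: subtract (15/308)·h_4 from -25/21x_1 + x_2^2 + 44/21x_2 - 620/21 → 641/616x_2^2 + 271/264x_2 - 7195/231
  leading term x_2^2: no divisor's leading term divides it; move 641/616x_2^2 to the remainder.
  leading term x_2: no divisor's leading term divides it; move 271/264x_2 to the remainder.
  leading term 1: no divisor's leading term divides it; move -7195/231 to the remainder.
  remainder 641/616x_2^2 + 271/264x_2 - 7195/231 ≠ 0; add h_5 = 641/616x_2^2 + 271/264x_2 - 7195/231 to the basis.

S(f_2,f_3): lcm = x_1^2x_2. S = 1/7x_1^2 + 13/14x_1x_2 - 20/7x_1 - 5/6x_2^2 + 5/3x_2.
  leading term x_1^2: subtract (-1/42)·f_2 from 1/7x_1^2 + 13/14x_1x_2 - 20/7x_1 - 5/6x_2^2 + 5/3x_2 → 15/14x_1x_2 - 41/14x_1 - 5/6x_2^2 + 25/14x_2 - 5/21
  leading term x_1x_2: subtract (5/14)·f_1 from 15/14x_1x_2 - 41/14x_1 - 5/6x_2^2 + 25/14x_2 - 5/21 → -3/2x_1 - 5/6x_2^2 + 85/3
  leading term x_1: subtract (27/440)·h_4 from -3/2x_1 - 5/6x_2^2 + 85/3 → -413/528x_2^2 - 237/176x_2 + 1735/66
  leading term x_2^2: subtract (-2891/3846)·h_5 from -413/528x_2^2 - 237/176x_2 + 1735/66 → -3317/5769x_2 + 16585/5769
  leading term x_2: no divisor's leading term divides it; move -3317/5769x_2 to the remainder.
  leading term 1: no divisor's leading term divides it; move 16585/5769 to the remainder.
  remainder -3317/5769x_2 + 16585/5769 ≠ 0; add h_6 = -3317/5769x_2 + 16585/5769 to the basis.

The other S-polynomials (S(f_1,h_4), S(f_2,h_4), S(f_3,h_4), S(f_1,h_5), S(f_2,h_5), S(f_3,h_5), S(h_4,h_5), S(f_1,h_6), S(f_2,h_6), S(f_3,h_6), S(h_4,h_6), S(h_5,h_6)) all reduce to 0 modulo the current basis, so we have a Gröbner basis.
Inter-reduce: drop elements whose leading term is divisible by another's, tail-reduce, and make monic.
Reduced Gröbner basis: {x_1 - 5, x_2 - 5}.

The lex basis is triangular: the last element involves only x_2. Solving x_2 - 5 = 0 gives x_2 ∈ {5}; substituting each value into the earlier elements determines the remaining variables.
  x_2 = 5: the earlier basis element becomes x_1 - 5 = 0, giving x_1 = 5 — point (5, 5).
Each listed point satisfies every original equation (direct substitution).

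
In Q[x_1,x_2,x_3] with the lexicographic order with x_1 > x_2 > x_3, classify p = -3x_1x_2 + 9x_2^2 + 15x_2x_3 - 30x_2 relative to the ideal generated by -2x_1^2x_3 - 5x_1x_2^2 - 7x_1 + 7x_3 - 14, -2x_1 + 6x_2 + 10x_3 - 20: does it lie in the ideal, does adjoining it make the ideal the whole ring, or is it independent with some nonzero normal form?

-3x_1x_2 + 9x_2^2 + 15x_2x_3 - 30x_2 lies in I (it reduces to 0).

First compute the reduced Gröbner basis of I by Buchberger's algorithm.
f_1 = -2x_1^2x_3 - 5x_1x_2^2 - 7x_1 + 7x_3 - 14, LT = x_1^2x_3.
f_2 = -2x_1 + 6x_2 + 10x_3 - 20, LT = x_1.

S(f_1,f_2): lcm = x_1^2x_3. S = 5/2x_1x_2^2 + 3x_1x_2x_3 + 5x_1x_3^2 - 10x_1x_3 + 7/2x_1 - 7/2x_3 + 7.
  leading term x_1x_2^2: subtract (-5/4x_2^2)·f_2 from 5/2x_1x_2^2 + 3x_1x_2x_3 + 5x_1x_3^2 - 10x_1x_3 + 7/2x_1 - 7/2x_3 + 7 → 3x_1x_2x_3 + 5x_1x_3^2 - 10x_1x_3 + 7/2x_1 + 15/2x_2^3 + 25/2x_2^2x_3 - 25x_2^2 - 7/2x_3 + 7
  leading term x_1x_2x_3: subtract (-3/2x_2x_3)·f_2 from 3x_1x_2x_3 + 5x_1x_3^2 - 10x_1x_3 + 7/2x_1 + 15/2x_2^3 + 25/2x_2^2x_3 - 25x_2^2 - 7/2x_3 + 7 → 5x_1x_3^2 - 10x_1x_3 + 7/2x_1 + 15/2x_2^3 + 43/2x_2^2x_3 - 25x_2^2 + 15x_2x_3^2 - 30x_2x_3 - 7/2x_3 + 7
  leading term x_1x_3^2: subtract (-5/2x_3^2)·f_2 from 5x_1x_3^2 - 10x_1x_3 + 7/2x_1 + 15/2x_2^3 + 43/2x_2^2x_3 - 25x_2^2 + 15x_2x_3^2 - 30x_2x_3 - 7/2x_3 + 7 → -10x_1x_3 + 7/2x_1 + 15/2x_2^3 + 43/2x_2^2x_3 - 25x_2^2 + 30x_2x_3^2 - 30x_2x_3 + 25x_3^3 - 50x_3^2 - 7/2x_3 + 7
  leading term x_1x_3: subtract (5x_3)·f_2 from -10x_1x_3 + 7/2x_1 + 15/2x_2^3 + 43/2x_2^2x_3 - 25x_2^2 + 30x_2x_3^2 - 30x_2x_3 + 25x_3^3 - 50x_3^2 - 7/2x_3 + 7 → 7/2x_1 + 15/2x_2^3 + 43/2x_2^2x_3 - 25x_2^2 + 30x_2x_3^2 - 60x_2x_3 + 25x_3^3 - 100x_3^2 + 193/2x_3 + 7
  leading term x_1: subtract (-7/4)·f_2 from 7/2x_1 + 15/2x_2^3 + 43/2x_2^2x_3 - 25x_2^2 + 30x_2x_3^2 - 60x_2x_3 + 25x_3^3 - 100x_3^2 + 193/2x_3 + 7 → 15/2x_2^3 + 43/2x_2^2x_3 - 25x_2^2 + 30x_2x_3^2 - 60x_2x_3 + 21/2x_2 + 25x_3^3 - 100x_3^2 + 114x_3 - 28
  leading term x_2^3: no divisor's leading term divides it; move 15/2x_2^3 to the remainder.
  leading term x_2^2x_3: no divisor's leading term divides it; move 43/2x_2^2x_3 to the remainder.
  leading term x_2^2: no divisor's leading term divides it; move -25x_2^2 to the remainder.
  leading term x_2x_3^2: no divisor's leading term divides it; move 30x_2x_3^2 to the remainder.
  leading term x_2x_3: no divisor's leading term divides it; move -60x_2x_3 to the remainder.
  leading term x_2: no divisor's leading term divides it; move 21/2x_2 to the remainder.
  leading term x_3^3: no divisor's leading term divides it; move 25x_3^3 to the remainder.
  leading term x_3^2: no divisor's leading term divides it; move -100x_3^2 to the remainder.
  leading term x_3: no divisor's leading term divides it; move 114x_3 to the remainder.
  leading term 1: no divisor's leading term divides it; move -28 to the remainder.
  remainder 15/2x_2^3 + 43/2x_2^2x_3 - 25x_2^2 + 30x_2x_3^2 - 60x_2x_3 + 21/2x_2 + 25x_3^3 - 100x_3^2 + 114x_3 - 28 ≠ 0; add h_3 = 15/2x_2^3 + 43/2x_2^2x_3 - 25x_2^2 + 30x_2x_3^2 - 60x_2x_3 + 21/2x_2 + 25x_3^3 - 100x_3^2 + 114x_3 - 28 to the basis.

S(f_1,h_3): leading monomials are coprime, so the S-polynomial reduces to 0 (Buchberger's first criterion).
S(f_2,h_3): leading monomials are coprime, so the S-polynomial reduces to 0 (Buchberger's first criterion).
Every S-polynomial of the final basis reduces to 0, so we have a Gröbner basis.
Inter-reduce: drop elements whose leading term is divisible by another's, tail-reduce, and make monic.
Reduced Gröbner basis: {x_1 - 3x_2 - 5x_3 + 10, x_2^3 + 43/15x_2^2x_3 - 10/3x_2^2 + 4x_2x_3^2 - 8x_2x_3 + 7/5x_2 + 10/3x_3^3 - 40/3x_3^2 + 76/5x_3 - 56/15}.
Label its elements g_1 = x_1 - 3x_2 - 5x_3 + 10, g_2 = x_2^3 + 43/15x_2^2x_3 - 10/3x_2^2 + 4x_2x_3^2 - 8x_2x_3 + 7/5x_2 + 10/3x_3^3 - 40/3x_3^2 + 76/5x_3 - 56/15.

Reduce p = -3x_1x_2 + 9x_2^2 + 15x_2x_3 - 30x_2 modulo G:
  leading term x_1x_2: subtract (-3x_2)·g_1 from -3x_1x_2 + 9x_2^2 + 15x_2x_3 - 30x_2 → 0
  normal form = 0.
Since the normal form is 0, p ∈ I.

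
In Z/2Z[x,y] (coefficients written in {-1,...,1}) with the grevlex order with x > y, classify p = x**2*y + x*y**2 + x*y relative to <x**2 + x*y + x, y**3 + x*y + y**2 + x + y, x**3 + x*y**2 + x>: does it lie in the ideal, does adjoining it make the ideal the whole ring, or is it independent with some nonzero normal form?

x**2*y + x*y**2 + x*y lies in I (it reduces to 0).

First compute the reduced Gröbner basis of I by Buchberger's algorithm.
f_1 = x**2 + x*y + x, LT = x**2.
f_2 = y**3 + x*y + y**2 + x + y, LT = y**3.
f_3 = x**3 + x*y**2 + x, LT = x**3.

The S-polynomials (S(f_1,f_2), S(f_1,f_3), S(f_2,f_3)) all reduce to 0 modulo the current basis, so we have a Gröbner basis.
Inter-reduce: drop elements whose leading term is divisible by another's, tail-reduce, and make monic.
Reduced Gröbner basis: {y**3 + x*y + y**2 + x + y, x**2 + x*y + x}.
Label its elements g_1 = y**3 + x*y + y**2 + x + y, g_2 = x**2 + x*y + x.

Reduce p = x**2*y + x*y**2 + x*y modulo G:
  leading term x**2*y: subtract (y)·g_2 from x**2*y + x*y**2 + x*y → 0
  normal form = 0.
Since the normal form is 0, p ∈ I.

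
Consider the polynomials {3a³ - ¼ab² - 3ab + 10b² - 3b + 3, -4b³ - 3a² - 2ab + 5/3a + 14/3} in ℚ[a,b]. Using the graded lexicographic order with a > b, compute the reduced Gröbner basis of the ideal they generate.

G = {a³ - 1/12ab² - ab + 10/3b² - b + 1, b³ + ¾a² + ½ab - 5/12a - 7/6}

The reduced Gröbner basis is the canonical form of the ideal for this ordering.

f_1 = 3a³ - ¼ab² - 3ab + 10b² - 3b + 3, LT = a³.
f_2 = -4b³ - 3a² - 2ab + 5/3a + 14/3, LT = b³.

The S-polynomials (S(f_1,f_2)) all reduce to 0 modulo the current basis, so we have a Gröbner basis.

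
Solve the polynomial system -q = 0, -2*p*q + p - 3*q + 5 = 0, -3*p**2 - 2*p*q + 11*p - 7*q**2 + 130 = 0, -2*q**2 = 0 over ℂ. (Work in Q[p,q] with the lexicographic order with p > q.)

{(-5, 0)}

Compute a lex Gröbner basis by Buchberger's algorithm.
f_1 = -q, LT = q.
f_2 = -2*p*q + p - 3*q + 5, LT = p*q.
f_3 = -3*p**2 - 2*p*q + 11*p - 7*q**2 + 130, LT = p**2.
f_4 = -2*q**2, LT = q**2.

S(f_1,f_2): lcm = p*q. S = 1/2*p - 3/2*q + 5/2.
  leading term p: no divisor's leading term divides it; move 1/2*p to the remainder.
  leading term q: subtract (3/2)·f_1 from -3/2*q + 5/2 → 5/2
  leading term 1: no divisor's leading term divides it; move 5/2 to the remainder.
  remainder 1/2*p + 5/2 ≠ 0; add h_5 = 1/2*p + 5/2 to the basis.

The other S-polynomials (S(f_1,f_3), S(f_1,f_4), S(f_2,f_3), S(f_2,f_4), S(f_3,f_4), S(f_1,h_5), S(f_2,h_5), S(f_3,h_5), S(f_4,h_5)) all reduce to 0 modulo the current basis, so we have a Gröbner basis.
Inter-reduce: drop elements whose leading term is divisible by another's, tail-reduce, and make monic.
Reduced Gröbner basis: {p + 5, q}.

The lex basis is triangular: the last element involves only q. Solving q = 0 gives q ∈ {0}; substituting each value into the earlier elements determines the remaining variables.
  q = 0: the earlier basis element becomes p + 5 = 0, giving p = -5 — point (-5, 0).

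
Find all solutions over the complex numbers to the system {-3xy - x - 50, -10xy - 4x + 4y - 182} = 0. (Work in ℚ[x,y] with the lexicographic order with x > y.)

Compute a lex Gröbner basis by Buchberger's algorithm.
f_1 = -3xy - x - 50, LT = xy.
f_2 = -10xy - 4x + 4y - 182, LT = xy.

S(f_1,f_2): lcm = xy. S = -1/15x + ⅖y - 23/15.
  leading term x: no divisor's leading term divides it; move -1/15x to the remainder.
  leading term y: no divisor's leading term divides it; move ⅖y to the remainder.
  leading term 1: no divisor's leading term divides it; move -23/15 to the remainder.
  remainder -1/15x + ⅖y - 23/15 ≠ 0; add h_3 = -1/15x + ⅖y - 23/15 to the basis.

S(f_1,h_3): lcm = xy. S = ⅓x + 6y² - 23y + 50/3.
  leading term x: subtract (-5)·h_3 from ⅓x + 6y² - 23y + 50/3 → 6y² - 21y + 9
  leading term y²: no divisor's leading term divides it; move 6y² to the remainder.
  leading term y: no divisor's leading term divides it; move -21y to the remainder.
  leading term 1: no divisor's leading term divides it; move 9 to the remainder.
  remainder 6y² - 21y + 9 ≠ 0; add h_4 = 6y² - 21y + 9 to the basis.

The other S-polynomials (S(f_2,h_3), S(f_1,h_4), S(f_2,h_4), S(h_3,h_4)) all reduce to 0 modulo the current basis, so we have a Gröbner basis.
Inter-reduce: drop elements whose leading term is divisible by another's, tail-reduce, and make monic.
Reduced Gröbner basis: {x - 6y + 23, y² - 7/2y + 3/2}.

A lex Gröbner basis eliminates variables successively. Here y² - 7/2y + 3/2 depends only on y, with roots {1/2, 3}; lifting each root through the earlier basis elements recovers the full solutions.
  y = 1/2: the earlier basis element becomes x + 20 = 0, giving x = -20 — point (-20, 1/2).
  y = 3: the earlier basis element becomes x + 5 = 0, giving x = -5 — point (-5, 3).

{(-20, 1/2), (-5, 3)}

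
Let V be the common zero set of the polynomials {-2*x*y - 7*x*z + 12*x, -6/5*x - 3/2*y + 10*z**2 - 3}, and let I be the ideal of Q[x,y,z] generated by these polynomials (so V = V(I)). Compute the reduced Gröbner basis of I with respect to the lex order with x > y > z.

f_1 = -2*x*y - 7*x*z + 12*x, LT = x*y.
f_2 = -6/5*x - 3/2*y + 10*z**2 - 3, LT = x.

S(f_1,f_2): lcm = x*y. S = 7/2*x*z - 6*x - 5/4*y**2 + 25/3*y*z**2 - 5/2*y.
  leading term x*z: subtract (-35/12*z)·f_2 from 7/2*x*z - 6*x - 5/4*y**2 + 25/3*y*z**2 - 5/2*y → -6*x - 5/4*y**2 + 25/3*y*z**2 - 35/8*y*z - 5/2*y + 175/6*z**3 - 35/4*z
  leading term x: subtract (5)·f_2 from -6*x - 5/4*y**2 + 25/3*y*z**2 - 35/8*y*z - 5/2*y + 175/6*z**3 - 35/4*z → -5/4*y**2 + 25/3*y*z**2 - 35/8*y*z + 5*y + 175/6*z**3 - 50*z**2 - 35/4*z + 15
  leading term y**2: no divisor's leading term divides it; move -5/4*y**2 to the remainder.
  leading term y*z**2: no divisor's leading term divides it; move 25/3*y*z**2 to the remainder.
  leading term y*z: no divisor's leading term divides it; move -35/8*y*z to the remainder.
  leading term y: no divisor's leading term divides it; move 5*y to the remainder.
  leading term z**3: no divisor's leading term divides it; move 175/6*z**3 to the remainder.
  leading term z**2: no divisor's leading term divides it; move -50*z**2 to the remainder.
  leading term z: no divisor's leading term divides it; move -35/4*z to the remainder.
  leading term 1: no divisor's leading term divides it; move 15 to the remainder.
  remainder -5/4*y**2 + 25/3*y*z**2 - 35/8*y*z + 5*y + 175/6*z**3 - 50*z**2 - 35/4*z + 15 ≠ 0; add g_3 = -5/4*y**2 + 25/3*y*z**2 - 35/8*y*z + 5*y + 175/6*z**3 - 50*z**2 - 35/4*z + 15 to the basis.

The other S-polynomials (S(f_1,g_3), S(f_2,g_3)) all reduce to 0 modulo the current basis, so we have a Gröbner basis.
Inter-reduce: drop elements whose leading term is divisible by another's, tail-reduce, and make monic.

G = {x + 5/4*y - 25/3*z**2 + 5/2, y**2 - 20/3*y*z**2 + 7/2*y*z - 4*y - 70/3*z**3 + 40*z**2 + 7*z - 12}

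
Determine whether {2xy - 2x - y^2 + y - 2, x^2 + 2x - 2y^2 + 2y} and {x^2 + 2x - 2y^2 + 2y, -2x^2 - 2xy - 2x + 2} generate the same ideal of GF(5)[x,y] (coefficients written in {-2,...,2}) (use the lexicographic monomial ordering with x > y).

For a fixed monomial order, each ideal has a unique reduced Gröbner basis; comparing bases decides equality.
Buchberger on the first generating set:
f_1 = 2xy - 2x - y^2 + y - 2, LT = xy.
f_2 = x^2 + 2x - 2y^2 + 2y, LT = x^2.

S(f_1,f_2): lcm = x^2y. S = -x^2 + 2xy^2 + xy - x + 2y^3 - 2y^2.
  leading term x^2: subtract (-1)·f_2 from -x^2 + 2xy^2 + xy - x + 2y^3 - 2y^2 → 2xy^2 + xy + x + 2y^3 + y^2 + 2y
  leading term xy^2: subtract (y)·f_1 from 2xy^2 + xy + x + 2y^3 + y^2 + 2y → -2xy + x - 2y^3 - y
  leading term xy: subtract (-1)·f_1 from -2xy + x - 2y^3 - y → -x - 2y^3 - y^2 - 2
  leading term x: no divisor's leading term divides it; move -x to the remainder.
  leading term y^3: no divisor's leading term divides it; move -2y^3 to the remainder.
  leading term y^2: no divisor's leading term divides it; move -y^2 to the remainder.
  leading term 1: no divisor's leading term divides it; move -2 to the remainder.
  remainder -x - 2y^3 - y^2 - 2 ≠ 0; add g_3 = -x - 2y^3 - y^2 - 2 to the basis.

S(f_1,g_3): lcm = xy. S = -x - 2y^4 - y^3 + 2y^2 + y - 1.
  leading term x: subtract (1)·g_3 from -x - 2y^4 - y^3 + 2y^2 + y - 1 → -2y^4 + y^3 - 2y^2 + y + 1
  leading term y^4: no divisor's leading term divides it; move -2y^4 to the remainder.
  leading term y^3: no divisor's leading term divides it; move y^3 to the remainder.
  leading term y^2: no divisor's leading term divides it; move -2y^2 to the remainder.
  leading term y: no divisor's leading term divides it; move y to the remainder.
  leading term 1: no divisor's leading term divides it; move 1 to the remainder.
  remainder -2y^4 + y^3 - 2y^2 + y + 1 ≠ 0; add g_4 = -2y^4 + y^3 - 2y^2 + y + 1 to the basis.

The other S-polynomials (S(f_2,g_3), S(f_1,g_4), S(f_2,g_4), S(g_3,g_4)) all reduce to 0 modulo the current basis, so we have a Gröbner basis.
Inter-reduce: drop elements whose leading term is divisible by another's, tail-reduce, and make monic.
Reduced Gröbner basis: {x + 2y^3 + y^2 + 2, y^4 + 2y^3 + y^2 + 2y + 2}.

Buchberger on the second generating set:
h_1 = x^2 + 2x - 2y^2 + 2y, LT = x^2.
h_2 = -2x^2 - 2xy - 2x + 2, LT = x^2.

S(h_1,h_2): lcm = x^2. S = -xy + x - 2y^2 + 2y + 1.
  leading term xy: no divisor's leading term divides it; move -xy to the remainder.
  leading term x: no divisor's leading term divides it; move x to the remainder.
  leading term y^2: no divisor's leading term divides it; move -2y^2 to the remainder.
  leading term y: no divisor's leading term divides it; move 2y to the remainder.
  leading term 1: no divisor's leading term divides it; move 1 to the remainder.
  remainder -xy + x - 2y^2 + 2y + 1 ≠ 0; add k_3 = -xy + x - 2y^2 + 2y + 1 to the basis.

S(h_1,k_3): lcm = x^2y. S = x^2 - 2xy^2 - xy + x - 2y^3 + 2y^2.
  leading term x^2: subtract (1)·h_1 from x^2 - 2xy^2 - xy + x - 2y^3 + 2y^2 → -2xy^2 - xy - x - 2y^3 - y^2 - 2y
  leading term xy^2: subtract (2y)·k_3 from -2xy^2 - xy - x - 2y^3 - y^2 - 2y → 2xy - x + 2y^3 + y
  leading term xy: subtract (-2)·k_3 from 2xy - x + 2y^3 + y → x + 2y^3 + y^2 + 2
  leading term x: no divisor's leading term divides it; move x to the remainder.
  leading term y^3: no divisor's leading term divides it; move 2y^3 to the remainder.
  leading term y^2: no divisor's leading term divides it; move y^2 to the remainder.
  leading term 1: no divisor's leading term divides it; move 2 to the remainder.
  remainder x + 2y^3 + y^2 + 2 ≠ 0; add k_4 = x + 2y^3 + y^2 + 2 to the basis.

S(h_1,k_4): lcm = x^2. S = -2xy^3 - xy^2 - 2y^2 + 2y.
  leading term xy^3: subtract (2y^2)·k_3 from -2xy^3 - xy^2 - 2y^2 + 2y → 2xy^2 - y^4 + y^3 + y^2 + 2y
  leading term xy^2: subtract (-2y)·k_3 from 2xy^2 - y^4 + y^3 + y^2 + 2y → 2xy - y^4 + 2y^3 - y
  leading term xy: subtract (-2)·k_3 from 2xy - y^4 + 2y^3 - y → 2x - y^4 + 2y^3 + y^2 - 2y + 2
  leading term x: subtract (2)·k_4 from 2x - y^4 + 2y^3 + y^2 - 2y + 2 → -y^4 - 2y^3 - y^2 - 2y - 2
  leading term y^4: no divisor's leading term divides it; move -y^4 to the remainder.
  leading term y^3: no divisor's leading term divides it; move -2y^3 to the remainder.
  leading term y^2: no divisor's leading term divides it; move -y^2 to the remainder.
  leading term y: no divisor's leading term divides it; move -2y to the remainder.
  leading term 1: no divisor's leading term divides it; move -2 to the remainder.
  remainder -y^4 - 2y^3 - y^2 - 2y - 2 ≠ 0; add k_5 = -y^4 - 2y^3 - y^2 - 2y - 2 to the basis.

The other S-polynomials (S(h_2,k_3), S(h_2,k_4), S(k_3,k_4), S(h_1,k_5), S(h_2,k_5), S(k_3,k_5), S(k_4,k_5)) all reduce to 0 modulo the current basis, so we have a Gröbner basis.
Inter-reduce: drop elements whose leading term is divisible by another's, tail-reduce, and make monic.
Reduced Gröbner basis: {x + 2y^3 + y^2 + 2, y^4 + 2y^3 + y^2 + 2y + 2}.

The two bases agree; hence the ideals are identical.
The same test decides containment: I ⊆ J iff every generator of I reduces to 0 modulo a Gröbner basis of J.

Yes, the ideals are equal.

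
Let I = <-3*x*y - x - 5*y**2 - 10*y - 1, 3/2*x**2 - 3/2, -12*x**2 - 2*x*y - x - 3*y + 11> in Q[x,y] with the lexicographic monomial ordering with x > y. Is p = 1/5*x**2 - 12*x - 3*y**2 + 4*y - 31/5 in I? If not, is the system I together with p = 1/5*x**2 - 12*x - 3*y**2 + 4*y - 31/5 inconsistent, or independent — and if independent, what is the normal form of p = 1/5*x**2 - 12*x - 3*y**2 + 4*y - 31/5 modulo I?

Adjoining 1/5*x**2 - 12*x - 3*y**2 + 4*y - 31/5 makes the ideal the whole ring: the system is inconsistent.

First compute the reduced Gröbner basis of I by Buchberger's algorithm.
f_1 = -3*x*y - x - 5*y**2 - 10*y - 1, LT = x*y.
f_2 = 3/2*x**2 - 3/2, LT = x**2.
f_3 = -12*x**2 - 2*x*y - x - 3*y + 11, LT = x**2.

S(f_1,f_2): lcm = x**2*y. S = 1/3*x**2 + 5/3*x*y**2 + 10/3*x*y + 1/3*x + y.
  leading term x**2: subtract (2/9)·f_2 from 1/3*x**2 + 5/3*x*y**2 + 10/3*x*y + 1/3*x + y → 5/3*x*y**2 + 10/3*x*y + 1/3*x + y + 1/3
  leading term x*y**2: subtract (-5/9*y)·f_1 from 5/3*x*y**2 + 10/3*x*y + 1/3*x + y + 1/3 → 25/9*x*y + 1/3*x - 25/9*y**3 - 50/9*y**2 + 4/9*y + 1/3
  leading term x*y: subtract (-25/27)·f_1 from 25/9*x*y + 1/3*x - 25/9*y**3 - 50/9*y**2 + 4/9*y + 1/3 → -16/27*x - 25/9*y**3 - 275/27*y**2 - 238/27*y - 16/27
  leading term x: no divisor's leading term divides it; move -16/27*x to the remainder.
  leading term y**3: no divisor's leading term divides it; move -25/9*y**3 to the remainder.
  leading term y**2: no divisor's leading term divides it; move -275/27*y**2 to the remainder.
  leading term y: no divisor's leading term divides it; move -238/27*y to the remainder.
  leading term 1: no divisor's leading term divides it; move -16/27 to the remainder.
  remainder -16/27*x - 25/9*y**3 - 275/27*y**2 - 238/27*y - 16/27 ≠ 0; add h_4 = -16/27*x - 25/9*y**3 - 275/27*y**2 - 238/27*y - 16/27 to the basis.

S(f_1,f_3): lcm = x**2*y. S = 1/3*x**2 + 3/2*x*y**2 + 13/4*x*y + 1/3*x - 1/4*y**2 + 11/12*y.
  leading term x**2: subtract (2/9)·f_2 from 1/3*x**2 + 3/2*x*y**2 + 13/4*x*y + 1/3*x - 1/4*y**2 + 11/12*y → 3/2*x*y**2 + 13/4*x*y + 1/3*x - 1/4*y**2 + 11/12*y + 1/3
  leading term x*y**2: subtract (-1/2*y)·f_1 from 3/2*x*y**2 + 13/4*x*y + 1/3*x - 1/4*y**2 + 11/12*y + 1/3 → 11/4*x*y + 1/3*x - 5/2*y**3 - 21/4*y**2 + 5/12*y + 1/3
  leading term x*y: subtract (-11/12)·f_1 from 11/4*x*y + 1/3*x - 5/2*y**3 - 21/4*y**2 + 5/12*y + 1/3 → -7/12*x - 5/2*y**3 - 59/6*y**2 - 35/4*y - 7/12
  leading term x: subtract (63/64)·h_4 from -7/12*x - 5/2*y**3 - 59/6*y**2 - 35/4*y - 7/12 → 15/64*y**3 + 37/192*y**2 - 7/96*y
  leading term y**3: no divisor's leading term divides it; move 15/64*y**3 to the remainder.
  leading term y**2: no divisor's leading term divides it; move 37/192*y**2 to the remainder.
  leading term y: no divisor's leading term divides it; move -7/96*y to the remainder.
  remainder 15/64*y**3 + 37/192*y**2 - 7/96*y ≠ 0; add h_5 = 15/64*y**3 + 37/192*y**2 - 7/96*y to the basis.

S(f_2,f_3): lcm = x**2. S = -1/6*x*y - 1/12*x - 1/4*y - 1/12.
  leading term x*y: subtract (1/18)·f_1 from -1/6*x*y - 1/12*x - 1/4*y - 1/12 → -1/36*x + 5/18*y**2 + 11/36*y - 1/36
  leading term x: subtract (3/64)·h_4 from -1/36*x + 5/18*y**2 + 11/36*y - 1/36 → 25/192*y**3 + 145/192*y**2 + 23/32*y
  leading term y**3: subtract (5/9)·h_5 from 25/192*y**3 + 145/192*y**2 + 23/32*y → 35/54*y**2 + 41/54*y
  leading term y**2: no divisor's leading term divides it; move 35/54*y**2 to the remainder.
  leading term y: no divisor's leading term divides it; move 41/54*y to the remainder.
  remainder 35/54*y**2 + 41/54*y ≠ 0; add h_6 = 35/54*y**2 + 41/54*y to the basis.

S(f_1,h_4): lcm = x*y. S = 1/3*x - 75/16*y**4 - 275/16*y**3 - 317/24*y**2 + 7/3*y + 1/3.
  leading term x: subtract (-9/16)·h_4 from 1/3*x - 75/16*y**4 - 275/16*y**3 - 317/24*y**2 + 7/3*y + 1/3 → -75/16*y**4 - 75/4*y**3 - 303/16*y**2 - 21/8*y
  leading term y**4: subtract (-20*y)·h_5 from -75/16*y**4 - 75/4*y**3 - 303/16*y**2 - 21/8*y → -715/48*y**3 - 979/48*y**2 - 21/8*y
  leading term y**3: subtract (-572/9)·h_5 from -715/48*y**3 - 979/48*y**2 - 21/8*y → -220/27*y**2 - 196/27*y
  leading term y**2: subtract (-88/7)·h_6 from -220/27*y**2 - 196/27*y → 16/7*y
  leading term y: no divisor's leading term divides it; move 16/7*y to the remainder.
  remainder 16/7*y ≠ 0; add h_7 = 16/7*y to the basis.

The other S-polynomials (S(f_2,h_4), S(f_3,h_4), S(f_1,h_5), S(f_2,h_5), S(f_3,h_5), S(h_4,h_5), S(f_1,h_6), S(f_2,h_6), S(f_3,h_6), S(h_4,h_6), S(h_5,h_6), S(f_1,h_7), S(f_2,h_7), S(f_3,h_7), S(h_4,h_7), S(h_5,h_7), S(h_6,h_7)) all reduce to 0 modulo the current basis, so we have a Gröbner basis.
Inter-reduce: drop elements whose leading term is divisible by another's, tail-reduce, and make monic.
Reduced Gröbner basis: {x + 1, y}.
Label its elements g_1 = x + 1, g_2 = y.

Reduce p = 1/5*x**2 - 12*x - 3*y**2 + 4*y - 31/5 modulo G:
  leading term x**2: subtract (1/5*x)·g_1 from 1/5*x**2 - 12*x - 3*y**2 + 4*y - 31/5 → -61/5*x - 3*y**2 + 4*y - 31/5
  leading term x: subtract (-61/5)·g_1 from -61/5*x - 3*y**2 + 4*y - 31/5 → -3*y**2 + 4*y + 6
  leading term y**2: subtract (-3*y)·g_2 from -3*y**2 + 4*y + 6 → 4*y + 6
  leading term y: subtract (4)·g_2 from 4*y + 6 → 6
  leading term 1: no divisor's leading term divides it; move 6 to the remainder.
  normal form = 6.
The normal form is nonzero, so p ∉ I. Since p minus its normal form lies in I, I + (p) = I + (r) where r = 6; decide whether this ideal is the whole ring.
Here r = 6 is a nonzero constant, hence a unit: 1 ∈ I + (p), the Gröbner basis of I + (p) is {1}, and the enlarged system has no common solution — adjoining p is inconsistent.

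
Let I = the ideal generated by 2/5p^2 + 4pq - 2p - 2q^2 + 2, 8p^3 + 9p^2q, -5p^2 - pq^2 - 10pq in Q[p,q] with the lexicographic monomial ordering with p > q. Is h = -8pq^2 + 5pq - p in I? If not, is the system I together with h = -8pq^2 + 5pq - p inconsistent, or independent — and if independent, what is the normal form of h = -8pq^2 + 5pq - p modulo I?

First compute the reduced Gröbner basis of I by Buchberger's algorithm.
f_1 = 2/5p^2 + 4pq - 2p - 2q^2 + 2, LT = p^2.
f_2 = 8p^3 + 9p^2q, LT = p^3.
f_3 = -5p^2 - pq^2 - 10pq, LT = p^2.

S(f_1,f_2): lcm = p^3. S = 71/8p^2q - 5p^2 - 5pq^2 + 5p.
  reduce S modulo (f_1, f_2, f_3):
  remainder -375/4pq^2 + 755/8pq - 20p + 355/8q^3 - 25q^2 - 355/8q + 25 ≠ 0; add k_4 = -375/4pq^2 + 755/8pq - 20p + 355/8q^3 - 25q^2 - 355/8q + 25 to the basis.

S(f_1,f_3): lcm = p^2. S = -1/5pq^2 + 8pq - 5p - 5q^2 + 5.
  reduce S modulo (f_1, f_2, f_3, k_4):
  remainder 5849/750pq - 1859/375p - 71/750q^3 - 371/75q^2 + 71/750q + 371/75 ≠ 0; add k_5 = 5849/750pq - 1859/375p - 71/750q^3 - 371/75q^2 + 71/750q + 371/75 to the basis.

S(f_2,f_3): lcm = p^3. S = -1/5p^2q^2 - 7/8p^2q.
  reduce S modulo (f_1, f_2, f_3, k_4, k_5):
  remainder 162673/146225p - 4/75q^4 - 99142/438675q^3 + 279976/438675q^2 + 99142/438675q - 51316/87735 ≠ 0; add k_6 = 162673/146225p - 4/75q^4 - 99142/438675q^3 + 279976/438675q^2 + 99142/438675q - 51316/87735 to the basis.

S(f_1,k_4): lcm = p^2q^2. S = 151/150p^2q - 16/75p^2 + 1571/150pq^3 - 79/15pq^2 - 71/150pq + 4/15p - 5q^4 + 5q^2.
  reduce S modulo (f_1, f_2, f_3, k_4, k_5, k_6):
  remainder -420173/9760380q^4 - 5388/162673q^3 + 137303/4880190q^2 + 5388/162673q + 145567/9760380 ≠ 0; add k_7 = -420173/9760380q^4 - 5388/162673q^3 + 137303/4880190q^2 + 5388/162673q + 145567/9760380 to the basis.

S(f_2,k_4): lcm = p^3q^2. S = 151/150p^3q - 16/75p^3 + 959/600p^2q^3 - 4/15p^2q^2 - 71/150p^2q + 4/15p^2.
  reduce S modulo (f_1, f_2, f_3, k_4, k_5, k_6, k_7):
  remainder -9940874153698/22068168741125q^3 - 2470406008924/22068168741125q^2 + 9940874153698/22068168741125q + 2470406008924/22068168741125 ≠ 0; add k_8 = -9940874153698/22068168741125q^3 - 2470406008924/22068168741125q^2 + 9940874153698/22068168741125q + 2470406008924/22068168741125 to the basis.

S(f_3,k_4): lcm = p^2q^2. S = 151/150p^2q - 16/75p^2 + 1/5pq^4 + 371/150pq^3 - 4/15pq^2 - 71/150pq + 4/15p.
  reduce S modulo (f_1, f_2, f_3, k_4, k_5, k_6, k_7, k_8):
  remainder -1320368725665/4970437076849q^2 + 1320368725665/4970437076849 ≠ 0; add k_9 = -1320368725665/4970437076849q^2 + 1320368725665/4970437076849 to the basis.

The other S-polynomials (S(f_1,k_5), S(f_2,k_5), S(f_3,k_5), S(k_4,k_5), S(f_1,k_6), S(f_2,k_6), S(f_3,k_6), S(k_4,k_6), S(k_5,k_6), S(f_1,k_7), S(f_2,k_7), S(f_3,k_7), S(k_4,k_7), S(k_5,k_7), S(k_6,k_7), S(f_1,k_8), S(f_2,k_8), S(f_3,k_8), S(k_4,k_8), S(k_5,k_8), S(k_6,k_8), S(k_7,k_8), S(f_1,k_9), S(f_2,k_9), S(f_3,k_9), S(k_4,k_9), S(k_5,k_9), S(k_6,k_9), S(k_7,k_9), S(k_8,k_9)) all reduce to 0 modulo the current basis, so we have a Gröbner basis.
Inter-reduce: drop elements whose leading term is divisible by another's, tail-reduce, and make monic.
Reduced Gröbner basis: {p, q^2 - 1}.
Label its elements g_1 = p, g_2 = q^2 - 1.

Reduce h = -8pq^2 + 5pq - p modulo G:
  leading term pq^2: subtract (-8q^2)·g_1 from -8pq^2 + 5pq - p → 5pq - p
  leading term pq: subtract (5q)·g_1 from 5pq - p → -p
  leading term p: subtract (-1)·g_1 from -p → 0
  normal form = 0.
Since the normal form is 0, h ∈ I.

-8pq^2 + 5pq - p lies in I (it reduces to 0).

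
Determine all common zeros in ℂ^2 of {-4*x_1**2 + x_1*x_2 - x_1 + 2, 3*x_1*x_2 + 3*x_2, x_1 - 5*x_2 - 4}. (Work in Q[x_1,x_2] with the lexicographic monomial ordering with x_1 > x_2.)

Compute a lex Gröbner basis by Buchberger's algorithm.
f_1 = -4*x_1**2 + x_1*x_2 - x_1 + 2, LT = x_1**2.
f_2 = 3*x_1*x_2 + 3*x_2, LT = x_1*x_2.
f_3 = x_1 - 5*x_2 - 4, LT = x_1.

S(f_1,f_2): lcm = x_1**2*x_2. S = -1/4*x_1*x_2**2 - 3/4*x_1*x_2 - 1/2*x_2.
  leading term x_1*x_2**2: subtract (-1/12*x_2)·f_2 from -1/4*x_1*x_2**2 - 3/4*x_1*x_2 - 1/2*x_2 → -3/4*x_1*x_2 + 1/4*x_2**2 - 1/2*x_2
  leading term x_1*x_2: subtract (-1/4)·f_2 from -3/4*x_1*x_2 + 1/4*x_2**2 - 1/2*x_2 → 1/4*x_2**2 + 1/4*x_2
  leading term x_2**2: no divisor's leading term divides it; move 1/4*x_2**2 to the remainder.
  leading term x_2: no divisor's leading term divides it; move 1/4*x_2 to the remainder.
  remainder 1/4*x_2**2 + 1/4*x_2 ≠ 0; add h_4 = 1/4*x_2**2 + 1/4*x_2 to the basis.

S(f_1,f_3): lcm = x_1**2. S = 19/4*x_1*x_2 + 17/4*x_1 - 1/2.
  leading term x_1*x_2: subtract (19/12)·f_2 from 19/4*x_1*x_2 + 17/4*x_1 - 1/2 → 17/4*x_1 - 19/4*x_2 - 1/2
  leading term x_1: subtract (17/4)·f_3 from 17/4*x_1 - 19/4*x_2 - 1/2 → 33/2*x_2 + 33/2
  leading term x_2: no divisor's leading term divides it; move 33/2*x_2 to the remainder.
  leading term 1: no divisor's leading term divides it; move 33/2 to the remainder.
  remainder 33/2*x_2 + 33/2 ≠ 0; add h_5 = 33/2*x_2 + 33/2 to the basis.

The other S-polynomials (S(f_2,f_3), S(f_1,h_4), S(f_2,h_4), S(f_3,h_4), S(f_1,h_5), S(f_2,h_5), S(f_3,h_5), S(h_4,h_5)) all reduce to 0 modulo the current basis, so we have a Gröbner basis.
Inter-reduce: drop elements whose leading term is divisible by another's, tail-reduce, and make monic.
Reduced Gröbner basis: {x_1 + 1, x_2 + 1}.

Since the basis is lex-ordered, x_2 + 1 is univariate in x_2. Its roots are {-1}. Back-substituting each root into the other basis elements fixes the other coordinates.
  x_2 = -1: the earlier basis element becomes x_1 + 1 = 0, giving x_1 = -1 — point (-1, -1).
Substituting each solution back into the original system confirms all equations vanish.

{(-1, -1)}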